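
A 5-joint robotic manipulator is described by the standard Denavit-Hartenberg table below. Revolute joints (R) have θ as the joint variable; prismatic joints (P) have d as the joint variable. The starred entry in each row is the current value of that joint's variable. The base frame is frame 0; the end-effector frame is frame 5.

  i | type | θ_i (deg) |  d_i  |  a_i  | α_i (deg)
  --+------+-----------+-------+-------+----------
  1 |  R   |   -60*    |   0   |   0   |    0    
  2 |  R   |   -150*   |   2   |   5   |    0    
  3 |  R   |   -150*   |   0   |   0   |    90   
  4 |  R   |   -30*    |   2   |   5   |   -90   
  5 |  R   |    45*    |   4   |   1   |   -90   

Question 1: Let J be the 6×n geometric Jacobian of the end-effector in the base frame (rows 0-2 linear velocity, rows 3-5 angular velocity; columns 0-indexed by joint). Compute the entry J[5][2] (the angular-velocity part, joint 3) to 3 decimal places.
axis z_2 = (0.0000,0.0000,1.0000); lever o_n−o_2 = (6.9425,-1.2929,0.6105)
cross product → J_v[:, 2] = (1.2929,6.9425,-0.0000)
J_ω[:, 2] = z_2
entry J[5][2] = 1.0000

1.000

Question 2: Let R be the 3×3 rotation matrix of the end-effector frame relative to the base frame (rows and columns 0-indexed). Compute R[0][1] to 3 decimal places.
-0.500

End-effector y-axis (col 1 of R) = (-0.5000,0.0000,-0.8660)
R[0][1] = -0.5000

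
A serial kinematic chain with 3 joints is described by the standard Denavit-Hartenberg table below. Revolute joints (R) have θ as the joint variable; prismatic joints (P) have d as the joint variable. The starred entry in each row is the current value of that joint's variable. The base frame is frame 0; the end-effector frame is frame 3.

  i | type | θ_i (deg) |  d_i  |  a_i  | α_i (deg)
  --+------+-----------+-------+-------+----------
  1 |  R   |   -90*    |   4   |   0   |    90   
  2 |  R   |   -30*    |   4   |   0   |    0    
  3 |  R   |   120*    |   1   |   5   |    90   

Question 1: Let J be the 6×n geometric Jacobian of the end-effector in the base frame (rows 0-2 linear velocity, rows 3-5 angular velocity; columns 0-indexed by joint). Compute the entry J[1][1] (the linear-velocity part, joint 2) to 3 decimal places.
axis z_1 = (-1.0000,-0.0000,0.0000); lever o_n−o_1 = (-5.0000,-0.0000,5.0000)
cross product → J_v[:, 1] = (-0.0000,5.0000,0.0000)
J_ω[:, 1] = z_1
entry J[1][1] = 5.0000

5.000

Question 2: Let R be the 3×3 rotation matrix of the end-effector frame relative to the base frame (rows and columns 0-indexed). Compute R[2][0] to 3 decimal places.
1.000

End-effector x-axis (col 0 of R) = (0.0000,-0.0000,1.0000)
R[2][0] = 1.0000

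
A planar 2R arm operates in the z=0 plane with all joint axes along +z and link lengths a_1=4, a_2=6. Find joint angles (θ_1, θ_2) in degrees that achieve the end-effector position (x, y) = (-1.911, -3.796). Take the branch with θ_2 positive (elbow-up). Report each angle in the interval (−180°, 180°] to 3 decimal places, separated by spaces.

cos θ_2 = (18.0615−4²−6²)/(2·4·6) = -0.7071; θ_2 = 134.9955° (elbow-up)
β = atan2(-3.7960,-1.9110) = -116.7218°; ψ = atan2(4.2430,-0.2423) = 93.2685°
θ_1 = β − ψ = -209.9903°

150.010 134.996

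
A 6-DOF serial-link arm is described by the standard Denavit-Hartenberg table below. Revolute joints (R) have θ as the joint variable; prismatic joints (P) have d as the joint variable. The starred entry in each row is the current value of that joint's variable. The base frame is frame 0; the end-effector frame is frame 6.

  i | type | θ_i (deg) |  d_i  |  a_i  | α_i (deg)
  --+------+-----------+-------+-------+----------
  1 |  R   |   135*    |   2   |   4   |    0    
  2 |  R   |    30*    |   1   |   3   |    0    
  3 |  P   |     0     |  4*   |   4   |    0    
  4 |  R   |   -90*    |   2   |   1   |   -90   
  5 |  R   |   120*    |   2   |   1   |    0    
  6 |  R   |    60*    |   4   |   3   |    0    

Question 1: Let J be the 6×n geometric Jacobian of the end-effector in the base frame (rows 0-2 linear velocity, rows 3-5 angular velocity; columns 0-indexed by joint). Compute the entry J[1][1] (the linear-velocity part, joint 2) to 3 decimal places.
axis z_1 = (0.0000,0.0000,1.0000); lever o_n−o_1 = (-13.2041,0.9498,6.1340)
cross product → J_v[:, 1] = (-0.9498,-13.2041,0.0000)
J_ω[:, 1] = z_1
entry J[1][1] = -13.2041

-13.204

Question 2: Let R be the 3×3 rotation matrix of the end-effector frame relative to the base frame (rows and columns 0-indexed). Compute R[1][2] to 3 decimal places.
End-effector z-axis (col 2 of R) = (-0.9659,0.2588,0.0000)
R[1][2] = 0.2588

0.259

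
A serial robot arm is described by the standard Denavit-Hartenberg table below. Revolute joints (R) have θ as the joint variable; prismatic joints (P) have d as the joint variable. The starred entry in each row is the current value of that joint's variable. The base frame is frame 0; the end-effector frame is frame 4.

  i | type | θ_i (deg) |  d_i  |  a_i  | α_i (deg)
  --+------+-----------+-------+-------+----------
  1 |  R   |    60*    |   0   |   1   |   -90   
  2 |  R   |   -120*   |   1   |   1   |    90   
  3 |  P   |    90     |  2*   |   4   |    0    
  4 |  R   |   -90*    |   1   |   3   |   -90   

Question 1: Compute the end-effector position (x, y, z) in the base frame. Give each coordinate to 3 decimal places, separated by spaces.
-6.129 -0.616 1.964

after link 1: o_1 = (0.5000, 0.8660, 0.0000)
after link 2: o_2 = (-0.6160, 0.9330, 0.8660)
after link 3: o_3 = (-4.9462, 1.4330, -0.1340)
after link 4: o_4 = (-6.1292, -0.6160, 1.9641)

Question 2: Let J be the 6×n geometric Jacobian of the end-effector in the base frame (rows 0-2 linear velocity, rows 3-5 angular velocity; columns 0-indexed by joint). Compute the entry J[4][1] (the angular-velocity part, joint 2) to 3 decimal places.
axis z_1 = (-0.8660,0.5000,0.0000); lever o_n−o_1 = (-6.6292,-1.4821,1.9641)
cross product → J_v[:, 1] = (0.9821,1.7010,4.5981)
J_ω[:, 1] = z_1
entry J[4][1] = 0.5000

0.500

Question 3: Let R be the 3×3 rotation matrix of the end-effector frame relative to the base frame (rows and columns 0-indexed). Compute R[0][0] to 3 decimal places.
-0.250

End-effector x-axis (col 0 of R) = (-0.2500,-0.4330,0.8660)
R[0][0] = -0.2500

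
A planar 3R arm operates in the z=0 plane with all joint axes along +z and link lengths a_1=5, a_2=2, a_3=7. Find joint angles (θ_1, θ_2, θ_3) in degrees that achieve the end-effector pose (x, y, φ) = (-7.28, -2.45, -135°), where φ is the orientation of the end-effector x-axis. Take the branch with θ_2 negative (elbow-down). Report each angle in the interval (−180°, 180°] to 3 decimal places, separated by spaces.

wrist centre = target − a_3·(cos φ, sin φ) = (-2.3303, 2.4997)
cos θ_2 = (11.6788−5²−2²)/(2·5·2) = -0.8661; θ_2 = -150.0039° (elbow-down)
β = atan2(2.4997,-2.3303) = 132.9902°; ψ = atan2(-0.9999,3.2679) = -17.0127°
θ_1 = β − ψ = 150.0029°
θ_3 = φ − θ_1 − θ_2 = -134.9990° (wrapped to (-180°,180°])

150.003 -150.004 -134.999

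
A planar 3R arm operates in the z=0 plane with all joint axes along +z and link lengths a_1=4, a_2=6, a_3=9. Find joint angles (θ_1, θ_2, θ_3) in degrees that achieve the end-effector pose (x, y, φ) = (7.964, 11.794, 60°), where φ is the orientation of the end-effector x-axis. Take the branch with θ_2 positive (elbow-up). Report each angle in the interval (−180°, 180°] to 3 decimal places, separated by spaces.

wrist centre = target − a_3·(cos φ, sin φ) = (3.4640, 3.9998)
cos θ_2 = (27.9975−4²−6²)/(2·4·6) = -0.5001; θ_2 = 120.0035° (elbow-up)
β = atan2(3.9998,3.4640) = 49.1058°; ψ = atan2(5.1960,0.9997) = 79.1096°
θ_1 = β − ψ = -30.0038°
θ_3 = φ − θ_1 − θ_2 = -29.9997° (wrapped to (-180°,180°])

-30.004 120.003 -30.000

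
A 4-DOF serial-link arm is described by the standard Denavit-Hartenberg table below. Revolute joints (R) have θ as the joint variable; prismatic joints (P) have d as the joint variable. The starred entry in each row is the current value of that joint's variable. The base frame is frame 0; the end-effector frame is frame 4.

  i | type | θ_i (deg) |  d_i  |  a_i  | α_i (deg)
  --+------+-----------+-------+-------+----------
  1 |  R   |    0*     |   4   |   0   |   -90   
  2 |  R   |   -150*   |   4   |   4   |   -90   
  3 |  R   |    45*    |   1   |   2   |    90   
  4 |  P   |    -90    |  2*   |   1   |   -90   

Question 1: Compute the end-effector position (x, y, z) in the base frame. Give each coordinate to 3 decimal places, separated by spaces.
-5.914 4.000 7.414

after link 1: o_1 = (0.0000, 0.0000, 4.0000)
after link 2: o_2 = (-3.4641, 4.0000, 6.0000)
after link 3: o_3 = (-4.1888, 2.5858, 7.5731)
after link 4: o_4 = (-5.9136, 4.0000, 7.4142)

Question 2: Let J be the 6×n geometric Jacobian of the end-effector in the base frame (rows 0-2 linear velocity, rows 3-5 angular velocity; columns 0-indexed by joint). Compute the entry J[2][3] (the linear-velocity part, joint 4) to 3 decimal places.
0.354

prismatic axis z_3 = (-0.6124,0.7071,0.3536)
J_v[:, 3] = z_3; J_ω[:, 3] = (0,0,0)
entry J[2][3] = 0.3536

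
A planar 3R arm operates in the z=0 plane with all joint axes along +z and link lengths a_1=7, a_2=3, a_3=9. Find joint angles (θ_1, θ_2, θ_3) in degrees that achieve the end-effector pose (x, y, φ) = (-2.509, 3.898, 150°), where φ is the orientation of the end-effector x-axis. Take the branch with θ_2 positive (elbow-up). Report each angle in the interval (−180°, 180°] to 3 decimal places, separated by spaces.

wrist centre = target − a_3·(cos φ, sin φ) = (5.2852, -0.6020)
cos θ_2 = (28.2960−7²−3²)/(2·7·3) = -0.7072; θ_2 = 135.0106° (elbow-up)
β = atan2(-0.6020,5.2852) = -6.4981°; ψ = atan2(2.1209,4.8783) = 23.4979°
θ_1 = β − ψ = -29.9960°
θ_3 = φ − θ_1 − θ_2 = 44.9855° (wrapped to (-180°,180°])

-29.996 135.011 44.985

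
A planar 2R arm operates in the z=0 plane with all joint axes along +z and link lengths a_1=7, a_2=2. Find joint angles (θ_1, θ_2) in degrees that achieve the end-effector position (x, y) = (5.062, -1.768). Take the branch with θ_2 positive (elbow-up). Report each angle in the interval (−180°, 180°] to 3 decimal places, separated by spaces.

-29.999 150.007

cos θ_2 = (28.7497−7²−2²)/(2·7·2) = -0.8661; θ_2 = 150.0066° (elbow-up)
β = atan2(-1.7680,5.0620) = -19.2527°; ψ = atan2(0.9998,5.2678) = 10.7465°
θ_1 = β − ψ = -29.9993°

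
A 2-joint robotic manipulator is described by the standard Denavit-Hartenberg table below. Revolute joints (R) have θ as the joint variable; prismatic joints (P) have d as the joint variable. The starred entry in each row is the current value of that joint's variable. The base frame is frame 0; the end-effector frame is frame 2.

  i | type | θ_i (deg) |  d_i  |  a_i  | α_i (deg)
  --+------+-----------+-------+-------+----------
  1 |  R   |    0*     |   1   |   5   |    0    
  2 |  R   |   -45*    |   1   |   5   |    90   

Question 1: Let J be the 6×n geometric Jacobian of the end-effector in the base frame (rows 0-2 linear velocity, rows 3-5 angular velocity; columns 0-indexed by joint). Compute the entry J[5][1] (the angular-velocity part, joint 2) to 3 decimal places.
axis z_1 = (0.0000,0.0000,1.0000); lever o_n−o_1 = (3.5355,-3.5355,1.0000)
cross product → J_v[:, 1] = (3.5355,3.5355,-0.0000)
J_ω[:, 1] = z_1
entry J[5][1] = 1.0000

1.000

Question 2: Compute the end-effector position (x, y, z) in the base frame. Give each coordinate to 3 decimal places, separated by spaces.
after link 1: o_1 = (5.0000, 0.0000, 1.0000)
after link 2: o_2 = (8.5355, -3.5355, 2.0000)

8.536 -3.536 2.000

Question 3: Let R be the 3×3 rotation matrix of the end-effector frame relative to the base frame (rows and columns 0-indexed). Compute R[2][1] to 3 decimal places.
End-effector y-axis (col 1 of R) = (0.0000,0.0000,1.0000)
R[2][1] = 1.0000

1.000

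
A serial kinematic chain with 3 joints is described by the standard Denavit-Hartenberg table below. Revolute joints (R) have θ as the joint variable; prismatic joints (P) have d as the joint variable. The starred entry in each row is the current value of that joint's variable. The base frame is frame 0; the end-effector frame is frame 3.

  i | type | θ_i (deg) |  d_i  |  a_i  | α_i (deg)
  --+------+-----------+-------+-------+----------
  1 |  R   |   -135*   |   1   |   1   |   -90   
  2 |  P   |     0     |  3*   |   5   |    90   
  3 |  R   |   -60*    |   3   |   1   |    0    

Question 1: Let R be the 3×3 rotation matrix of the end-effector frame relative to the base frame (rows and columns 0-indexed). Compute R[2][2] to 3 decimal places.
1.000

End-effector z-axis (col 2 of R) = (0.0000,0.0000,1.0000)
R[2][2] = 1.0000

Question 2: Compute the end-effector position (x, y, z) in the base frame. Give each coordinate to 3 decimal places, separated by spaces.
-3.087 -6.105 4.000

after link 1: o_1 = (-0.7071, -0.7071, 1.0000)
after link 2: o_2 = (-2.1213, -6.3640, 1.0000)
after link 3: o_3 = (-3.0872, -6.1051, 4.0000)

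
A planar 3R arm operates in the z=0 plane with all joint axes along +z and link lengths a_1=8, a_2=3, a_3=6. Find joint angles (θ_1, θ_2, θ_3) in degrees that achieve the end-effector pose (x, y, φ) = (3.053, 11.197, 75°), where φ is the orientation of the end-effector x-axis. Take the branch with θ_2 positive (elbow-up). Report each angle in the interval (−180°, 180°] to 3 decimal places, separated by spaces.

wrist centre = target − a_3·(cos φ, sin φ) = (1.5001, 5.4014)
cos θ_2 = (31.4259−8²−3²)/(2·8·3) = -0.8661; θ_2 = 150.0117° (elbow-up)
β = atan2(5.4014,1.5001) = 74.4790°; ψ = atan2(1.4995,5.4016) = 15.5144°
θ_1 = β − ψ = 58.9645°
θ_3 = φ − θ_1 − θ_2 = -133.9763° (wrapped to (-180°,180°])

58.965 150.012 -133.976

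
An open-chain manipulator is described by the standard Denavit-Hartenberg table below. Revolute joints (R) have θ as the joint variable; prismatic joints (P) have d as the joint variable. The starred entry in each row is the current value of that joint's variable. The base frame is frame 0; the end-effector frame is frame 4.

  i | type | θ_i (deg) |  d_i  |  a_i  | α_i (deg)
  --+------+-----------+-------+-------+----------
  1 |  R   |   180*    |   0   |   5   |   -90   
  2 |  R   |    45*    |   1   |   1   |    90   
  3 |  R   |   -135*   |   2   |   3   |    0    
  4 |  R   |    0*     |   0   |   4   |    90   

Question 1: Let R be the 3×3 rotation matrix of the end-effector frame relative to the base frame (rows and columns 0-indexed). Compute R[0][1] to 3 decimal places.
End-effector y-axis (col 1 of R) = (-0.7071,0.0000,0.7071)
R[0][1] = -0.7071

-0.707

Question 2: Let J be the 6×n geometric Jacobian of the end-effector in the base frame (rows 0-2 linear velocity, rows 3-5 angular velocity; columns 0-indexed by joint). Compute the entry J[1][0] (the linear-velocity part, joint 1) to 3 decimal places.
-3.621

axis z_0 = ẑ; lever o_n−o_0 = (-3.6213,3.9497,4.2071)
cross product → J_v[:, 0] = (-3.9497,-3.6213,0.0000)
J_ω[:, 0] = z_0
entry J[1][0] = -3.6213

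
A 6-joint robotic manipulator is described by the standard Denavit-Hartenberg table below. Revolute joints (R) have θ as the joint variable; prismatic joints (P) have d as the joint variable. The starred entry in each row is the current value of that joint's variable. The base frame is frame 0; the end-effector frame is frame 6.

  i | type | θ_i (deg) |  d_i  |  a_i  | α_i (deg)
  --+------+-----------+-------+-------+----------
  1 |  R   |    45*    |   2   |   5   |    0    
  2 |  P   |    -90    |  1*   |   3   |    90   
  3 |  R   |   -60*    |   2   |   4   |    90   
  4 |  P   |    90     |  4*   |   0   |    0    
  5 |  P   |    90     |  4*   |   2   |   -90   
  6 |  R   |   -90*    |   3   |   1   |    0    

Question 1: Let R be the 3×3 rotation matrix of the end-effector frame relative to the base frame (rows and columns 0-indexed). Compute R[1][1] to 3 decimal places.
End-effector y-axis (col 1 of R) = (-0.3536,0.3536,0.8660)
R[1][1] = 0.3536

0.354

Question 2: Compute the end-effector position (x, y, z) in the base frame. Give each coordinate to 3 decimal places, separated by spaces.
after link 1: o_1 = (3.5355, 3.5355, 2.0000)
after link 2: o_2 = (5.6569, 1.4142, 3.0000)
after link 3: o_3 = (5.6569, -1.4142, -0.4641)
after link 4: o_4 = (3.2074, 1.0353, -2.4641)
after link 5: o_5 = (0.0508, 4.1919, -2.7321)
after link 6: o_6 = (1.5597, 6.9256, -3.2321)

1.560 6.926 -3.232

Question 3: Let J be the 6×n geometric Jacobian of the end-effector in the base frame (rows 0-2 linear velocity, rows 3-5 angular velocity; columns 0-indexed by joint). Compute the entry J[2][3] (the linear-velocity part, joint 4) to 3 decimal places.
-0.500

prismatic axis z_3 = (-0.6124,0.6124,-0.5000)
J_v[:, 3] = z_3; J_ω[:, 3] = (0,0,0)
entry J[2][3] = -0.5000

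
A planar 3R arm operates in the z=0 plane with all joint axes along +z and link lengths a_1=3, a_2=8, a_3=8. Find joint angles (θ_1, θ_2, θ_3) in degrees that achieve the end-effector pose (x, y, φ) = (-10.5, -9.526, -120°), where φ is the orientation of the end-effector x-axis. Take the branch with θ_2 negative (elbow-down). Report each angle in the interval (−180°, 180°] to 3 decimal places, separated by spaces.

-60.000 -120.002 60.002

wrist centre = target − a_3·(cos φ, sin φ) = (-6.5000, -2.5978)
cos θ_2 = (48.9985−3²−8²)/(2·3·8) = -0.5000; θ_2 = -120.0020° (elbow-down)
β = atan2(-2.5978,-6.5000) = -158.2153°; ψ = atan2(-6.9281,-1.0002) = -98.2153°
θ_1 = β − ψ = -60.0000°
θ_3 = φ − θ_1 − θ_2 = 60.0020° (wrapped to (-180°,180°])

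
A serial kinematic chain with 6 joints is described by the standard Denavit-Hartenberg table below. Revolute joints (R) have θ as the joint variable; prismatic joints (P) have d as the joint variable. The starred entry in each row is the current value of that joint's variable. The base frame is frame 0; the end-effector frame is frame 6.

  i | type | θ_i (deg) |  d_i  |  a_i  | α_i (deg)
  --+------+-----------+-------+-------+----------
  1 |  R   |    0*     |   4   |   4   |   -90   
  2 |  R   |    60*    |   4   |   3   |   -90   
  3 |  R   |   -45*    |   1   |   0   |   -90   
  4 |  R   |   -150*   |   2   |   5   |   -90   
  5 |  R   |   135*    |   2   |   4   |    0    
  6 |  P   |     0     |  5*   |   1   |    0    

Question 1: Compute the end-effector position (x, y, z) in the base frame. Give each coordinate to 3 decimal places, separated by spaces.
after link 1: o_1 = (4.0000, 0.0000, 4.0000)
after link 2: o_2 = (5.5000, 4.0000, 1.4019)
after link 3: o_3 = (4.6340, 4.0000, 0.9019)
after link 4: o_4 = (1.6451, -0.4761, 1.0788)
after link 5: o_5 = (1.5894, 3.9631, 0.5396)
after link 6: o_6 = (-1.0040, 6.6639, -2.9216)

-1.004 6.664 -2.922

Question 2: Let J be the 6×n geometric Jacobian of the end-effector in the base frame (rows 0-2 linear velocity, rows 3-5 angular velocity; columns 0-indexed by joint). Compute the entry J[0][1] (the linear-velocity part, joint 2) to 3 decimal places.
axis z_1 = (0.0000,1.0000,0.0000); lever o_n−o_1 = (-5.0040,6.6639,-6.9216)
cross product → J_v[:, 1] = (-6.9216,-0.0000,5.0040)
J_ω[:, 1] = z_1
entry J[0][1] = -6.9216

-6.922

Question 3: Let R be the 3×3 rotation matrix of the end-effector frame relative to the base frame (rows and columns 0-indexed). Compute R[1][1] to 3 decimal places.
End-effector y-axis (col 1 of R) = (0.7727,-0.0670,-0.6312)
R[1][1] = -0.0670

-0.067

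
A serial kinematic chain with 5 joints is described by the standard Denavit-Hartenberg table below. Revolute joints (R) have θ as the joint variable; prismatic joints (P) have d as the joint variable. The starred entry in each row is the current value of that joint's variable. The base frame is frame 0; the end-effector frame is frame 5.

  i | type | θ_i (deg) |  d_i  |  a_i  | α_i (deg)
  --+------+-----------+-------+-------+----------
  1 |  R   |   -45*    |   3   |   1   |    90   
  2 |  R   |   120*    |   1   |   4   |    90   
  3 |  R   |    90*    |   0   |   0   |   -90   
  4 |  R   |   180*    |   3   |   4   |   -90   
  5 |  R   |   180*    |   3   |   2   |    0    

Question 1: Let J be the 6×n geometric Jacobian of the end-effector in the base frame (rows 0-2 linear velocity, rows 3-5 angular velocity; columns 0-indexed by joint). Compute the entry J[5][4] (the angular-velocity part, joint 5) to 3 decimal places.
0.500

axis z_4 = (0.6124,-0.6124,0.5000); lever o_n−o_4 = (0.4229,-3.2513,1.5000)
cross product → J_v[:, 4] = (0.7071,-0.7071,-1.7321)
J_ω[:, 4] = z_4
entry J[5][4] = 0.5000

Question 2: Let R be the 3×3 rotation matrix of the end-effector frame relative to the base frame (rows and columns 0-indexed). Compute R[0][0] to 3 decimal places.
-0.707

End-effector x-axis (col 0 of R) = (-0.7071,-0.7071,0.0000)
R[0][0] = -0.7071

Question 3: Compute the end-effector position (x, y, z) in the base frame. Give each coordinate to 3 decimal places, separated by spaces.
2.898 -1.484 5.366

after link 1: o_1 = (0.7071, -0.7071, 3.0000)
after link 2: o_2 = (-1.4142, -0.0000, 6.4641)
after link 3: o_3 = (-1.4142, -0.0000, 6.4641)
after link 4: o_4 = (2.4749, 1.7678, 3.8660)
after link 5: o_5 = (2.8978, -1.4836, 5.3660)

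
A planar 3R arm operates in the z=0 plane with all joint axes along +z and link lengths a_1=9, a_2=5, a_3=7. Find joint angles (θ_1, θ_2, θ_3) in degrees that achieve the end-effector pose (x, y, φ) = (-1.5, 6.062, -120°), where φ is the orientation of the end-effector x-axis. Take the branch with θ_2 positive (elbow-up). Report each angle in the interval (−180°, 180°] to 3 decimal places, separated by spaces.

59.999 60.003 119.998

wrist centre = target − a_3·(cos φ, sin φ) = (2.0000, 12.1242)
cos θ_2 = (150.9957−9²−5²)/(2·9·5) = 0.5000; θ_2 = 60.0032° (elbow-up)
β = atan2(12.1242,2.0000) = 80.6329°; ψ = atan2(4.3303,11.4998) = 20.6340°
θ_1 = β − ψ = 59.9989°
θ_3 = φ − θ_1 − θ_2 = 119.9980° (wrapped to (-180°,180°])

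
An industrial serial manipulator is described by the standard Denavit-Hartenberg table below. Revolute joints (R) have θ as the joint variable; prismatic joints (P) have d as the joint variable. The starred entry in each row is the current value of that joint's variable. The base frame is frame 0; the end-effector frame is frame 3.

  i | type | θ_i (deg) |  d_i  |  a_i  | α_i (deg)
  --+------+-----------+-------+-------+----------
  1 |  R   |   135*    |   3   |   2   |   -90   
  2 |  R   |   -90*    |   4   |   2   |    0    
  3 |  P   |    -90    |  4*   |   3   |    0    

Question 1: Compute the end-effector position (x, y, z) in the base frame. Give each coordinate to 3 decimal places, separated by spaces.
-4.950 -6.364 5.000

after link 1: o_1 = (-1.4142, 1.4142, 3.0000)
after link 2: o_2 = (-4.2426, -1.4142, 5.0000)
after link 3: o_3 = (-4.9497, -6.3640, 5.0000)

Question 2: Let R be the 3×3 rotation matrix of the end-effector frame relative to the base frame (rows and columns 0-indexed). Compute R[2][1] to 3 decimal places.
1.000

End-effector y-axis (col 1 of R) = (-0.0000,0.0000,1.0000)
R[2][1] = 1.0000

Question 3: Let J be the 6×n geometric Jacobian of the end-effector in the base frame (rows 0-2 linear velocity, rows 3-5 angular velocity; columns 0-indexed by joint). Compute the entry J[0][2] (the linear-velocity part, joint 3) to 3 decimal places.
-0.707

prismatic axis z_2 = (-0.7071,-0.7071,0.0000)
J_v[:, 2] = z_2; J_ω[:, 2] = (0,0,0)
entry J[0][2] = -0.7071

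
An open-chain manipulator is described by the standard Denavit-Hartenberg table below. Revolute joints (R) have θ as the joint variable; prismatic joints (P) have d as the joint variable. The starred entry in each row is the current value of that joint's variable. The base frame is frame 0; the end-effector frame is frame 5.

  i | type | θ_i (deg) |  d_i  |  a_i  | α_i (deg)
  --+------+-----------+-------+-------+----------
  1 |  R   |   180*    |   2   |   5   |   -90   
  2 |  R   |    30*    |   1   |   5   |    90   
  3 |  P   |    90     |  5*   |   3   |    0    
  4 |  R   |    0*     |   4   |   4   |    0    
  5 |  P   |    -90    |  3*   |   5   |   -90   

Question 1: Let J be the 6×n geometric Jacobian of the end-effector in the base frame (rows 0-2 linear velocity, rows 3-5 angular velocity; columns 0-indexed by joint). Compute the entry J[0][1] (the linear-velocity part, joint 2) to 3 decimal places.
axis z_1 = (-0.0000,-1.0000,0.0000); lever o_n−o_1 = (-14.6603,-8.0000,5.3923)
cross product → J_v[:, 1] = (-5.3923,-0.0000,-14.6603)
J_ω[:, 1] = z_1
entry J[0][1] = -5.3923

-5.392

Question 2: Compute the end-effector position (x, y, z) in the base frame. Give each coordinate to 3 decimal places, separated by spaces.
after link 1: o_1 = (-5.0000, 0.0000, 2.0000)
after link 2: o_2 = (-9.3301, -1.0000, -0.5000)
after link 3: o_3 = (-11.8301, -4.0000, 3.8301)
after link 4: o_4 = (-13.8301, -8.0000, 7.2942)
after link 5: o_5 = (-19.6603, -8.0000, 7.3923)

-19.660 -8.000 7.392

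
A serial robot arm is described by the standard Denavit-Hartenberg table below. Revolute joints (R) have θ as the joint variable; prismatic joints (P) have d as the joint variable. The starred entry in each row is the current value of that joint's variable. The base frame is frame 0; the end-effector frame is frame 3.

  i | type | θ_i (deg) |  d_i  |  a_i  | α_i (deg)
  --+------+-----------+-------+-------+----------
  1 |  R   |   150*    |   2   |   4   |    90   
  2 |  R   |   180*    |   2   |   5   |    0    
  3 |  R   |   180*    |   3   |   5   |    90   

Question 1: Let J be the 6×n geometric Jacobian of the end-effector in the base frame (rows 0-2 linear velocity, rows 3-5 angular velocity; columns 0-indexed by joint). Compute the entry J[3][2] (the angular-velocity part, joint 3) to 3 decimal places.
0.500

axis z_2 = (0.5000,0.8660,0.0000); lever o_n−o_2 = (-2.8301,5.0981,-0.0000)
cross product → J_v[:, 2] = (-0.0000,0.0000,5.0000)
J_ω[:, 2] = z_2
entry J[3][2] = 0.5000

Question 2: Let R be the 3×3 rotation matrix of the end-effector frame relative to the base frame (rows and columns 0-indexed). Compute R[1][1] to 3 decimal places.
End-effector y-axis (col 1 of R) = (0.5000,0.8660,0.0000)
R[1][1] = 0.8660

0.866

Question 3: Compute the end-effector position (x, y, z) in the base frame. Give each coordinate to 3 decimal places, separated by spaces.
-0.964 6.330 2.000

after link 1: o_1 = (-3.4641, 2.0000, 2.0000)
after link 2: o_2 = (1.8660, 1.2321, 2.0000)
after link 3: o_3 = (-0.9641, 6.3301, 2.0000)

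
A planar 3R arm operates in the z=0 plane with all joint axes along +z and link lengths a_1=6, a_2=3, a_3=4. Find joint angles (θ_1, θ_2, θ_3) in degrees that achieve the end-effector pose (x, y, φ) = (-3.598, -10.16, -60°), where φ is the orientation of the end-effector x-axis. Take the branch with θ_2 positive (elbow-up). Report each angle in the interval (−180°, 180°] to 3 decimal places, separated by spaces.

wrist centre = target − a_3·(cos φ, sin φ) = (-5.5980, -6.6959)
cos θ_2 = (76.1727−6²−3²)/(2·6·3) = 0.8659; θ_2 = 30.0135° (elbow-up)
β = atan2(-6.6959,-5.5980) = -129.8968°; ψ = atan2(1.5006,8.5977) = 9.9005°
θ_1 = β − ψ = -139.7972°
θ_3 = φ − θ_1 − θ_2 = 49.7837° (wrapped to (-180°,180°])

-139.797 30.014 49.784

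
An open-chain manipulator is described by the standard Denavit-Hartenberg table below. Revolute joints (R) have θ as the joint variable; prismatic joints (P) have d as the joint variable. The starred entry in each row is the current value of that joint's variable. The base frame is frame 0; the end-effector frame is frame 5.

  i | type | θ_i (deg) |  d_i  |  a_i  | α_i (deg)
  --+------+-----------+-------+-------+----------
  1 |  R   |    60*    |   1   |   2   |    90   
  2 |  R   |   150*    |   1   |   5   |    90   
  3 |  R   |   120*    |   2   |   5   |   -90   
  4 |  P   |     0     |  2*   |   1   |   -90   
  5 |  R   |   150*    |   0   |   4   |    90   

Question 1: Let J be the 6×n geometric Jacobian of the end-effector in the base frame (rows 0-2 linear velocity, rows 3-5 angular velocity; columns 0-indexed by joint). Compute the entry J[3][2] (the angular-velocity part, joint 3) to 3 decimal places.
axis z_2 = (0.2500,0.4330,0.8660); lever o_n−o_2 = (2.9510,0.7189,1.0981)
cross product → J_v[:, 2] = (-0.1471,2.2811,-1.0981)
J_ω[:, 2] = z_2
entry J[3][2] = 0.2500

0.250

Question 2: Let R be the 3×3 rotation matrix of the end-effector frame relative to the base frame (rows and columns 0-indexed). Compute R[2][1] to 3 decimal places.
-0.866

End-effector y-axis (col 1 of R) = (-0.2500,-0.4330,-0.8660)
R[2][1] = -0.8660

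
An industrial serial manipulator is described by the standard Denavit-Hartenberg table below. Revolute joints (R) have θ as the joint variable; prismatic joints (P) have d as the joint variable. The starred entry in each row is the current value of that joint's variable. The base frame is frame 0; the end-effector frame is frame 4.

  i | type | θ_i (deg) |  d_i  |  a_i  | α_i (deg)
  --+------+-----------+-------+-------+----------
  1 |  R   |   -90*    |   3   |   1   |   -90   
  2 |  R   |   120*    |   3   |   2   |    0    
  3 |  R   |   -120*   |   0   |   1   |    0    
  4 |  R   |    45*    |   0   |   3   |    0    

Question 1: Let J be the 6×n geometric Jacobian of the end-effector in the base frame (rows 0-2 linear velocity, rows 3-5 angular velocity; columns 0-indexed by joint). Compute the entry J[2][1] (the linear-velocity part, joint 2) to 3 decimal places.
axis z_1 = (1.0000,0.0000,0.0000); lever o_n−o_1 = (3.0000,-2.1213,-3.8534)
cross product → J_v[:, 1] = (-0.0000,3.8534,-2.1213)
J_ω[:, 1] = z_1
entry J[2][1] = -2.1213

-2.121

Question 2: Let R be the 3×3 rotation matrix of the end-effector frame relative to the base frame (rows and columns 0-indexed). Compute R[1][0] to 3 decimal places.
-0.707

End-effector x-axis (col 0 of R) = (0.0000,-0.7071,-0.7071)
R[1][0] = -0.7071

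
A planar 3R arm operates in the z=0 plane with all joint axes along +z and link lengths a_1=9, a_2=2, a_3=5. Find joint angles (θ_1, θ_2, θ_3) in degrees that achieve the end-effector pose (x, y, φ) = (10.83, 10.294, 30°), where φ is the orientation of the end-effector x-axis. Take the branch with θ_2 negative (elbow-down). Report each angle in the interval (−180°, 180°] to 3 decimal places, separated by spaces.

60.001 -60.010 30.009

wrist centre = target − a_3·(cos φ, sin φ) = (6.4999, 7.7940)
cos θ_2 = (102.9948−9²−2²)/(2·9·2) = 0.4999; θ_2 = -60.0096° (elbow-down)
β = atan2(7.7940,6.4999) = 50.1733°; ψ = atan2(-1.7322,9.9997) = -9.8276°
θ_1 = β − ψ = 60.0009°
θ_3 = φ − θ_1 − θ_2 = 30.0087° (wrapped to (-180°,180°])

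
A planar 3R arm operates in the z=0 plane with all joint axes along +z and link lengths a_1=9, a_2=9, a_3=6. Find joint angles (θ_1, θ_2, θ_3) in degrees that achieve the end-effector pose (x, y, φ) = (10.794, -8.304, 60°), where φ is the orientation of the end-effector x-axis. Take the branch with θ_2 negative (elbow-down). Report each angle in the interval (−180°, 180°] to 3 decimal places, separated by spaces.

-30.001 -60.000 150.001

wrist centre = target − a_3·(cos φ, sin φ) = (7.7940, -13.5002)
cos θ_2 = (243.0006−9²−9²)/(2·9·9) = 0.5000; θ_2 = -59.9998° (elbow-down)
β = atan2(-13.5002,7.7940) = -60.0010°; ψ = atan2(-7.7942,13.5000) = -29.9999°
θ_1 = β − ψ = -30.0011°
θ_3 = φ − θ_1 − θ_2 = 150.0009° (wrapped to (-180°,180°])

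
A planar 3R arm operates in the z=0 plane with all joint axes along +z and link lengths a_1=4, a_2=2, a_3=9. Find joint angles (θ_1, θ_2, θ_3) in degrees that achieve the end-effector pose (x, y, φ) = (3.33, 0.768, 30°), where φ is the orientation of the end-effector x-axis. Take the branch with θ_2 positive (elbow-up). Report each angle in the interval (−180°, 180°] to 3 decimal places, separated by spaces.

wrist centre = target − a_3·(cos φ, sin φ) = (-4.4642, -3.7320)
cos θ_2 = (33.8572−4²−2²)/(2·4·2) = 0.8661; θ_2 = 29.9946° (elbow-up)
β = atan2(-3.7320,-4.4642) = -140.1051°; ψ = atan2(0.9998,5.7321) = 9.8943°
θ_1 = β − ψ = -149.9994°
θ_3 = φ − θ_1 − θ_2 = 150.0048° (wrapped to (-180°,180°])

-149.999 29.995 150.005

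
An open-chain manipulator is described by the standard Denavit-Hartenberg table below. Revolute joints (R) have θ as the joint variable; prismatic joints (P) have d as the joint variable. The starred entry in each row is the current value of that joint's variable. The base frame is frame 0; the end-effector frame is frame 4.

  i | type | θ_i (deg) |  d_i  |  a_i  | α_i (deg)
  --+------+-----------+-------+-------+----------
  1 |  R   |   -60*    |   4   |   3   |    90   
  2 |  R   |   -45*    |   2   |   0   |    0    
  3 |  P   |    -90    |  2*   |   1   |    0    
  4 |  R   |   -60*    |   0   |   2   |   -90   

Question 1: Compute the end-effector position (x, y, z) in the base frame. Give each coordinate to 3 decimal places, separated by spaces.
after link 1: o_1 = (1.5000, -2.5981, 4.0000)
after link 2: o_2 = (-0.2321, -3.5981, 4.0000)
after link 3: o_3 = (-2.3177, -3.9857, 3.2929)
after link 4: o_4 = (-3.2836, -2.3127, 3.8105)

-3.284 -2.313 3.811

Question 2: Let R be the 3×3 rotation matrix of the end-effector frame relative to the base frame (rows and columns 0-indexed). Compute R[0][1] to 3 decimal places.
End-effector y-axis (col 1 of R) = (0.8660,0.5000,-0.0000)
R[0][1] = 0.8660

0.866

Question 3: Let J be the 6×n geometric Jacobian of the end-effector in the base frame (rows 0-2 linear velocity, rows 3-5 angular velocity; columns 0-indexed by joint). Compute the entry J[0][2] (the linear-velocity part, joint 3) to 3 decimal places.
prismatic axis z_2 = (-0.8660,-0.5000,0.0000)
J_v[:, 2] = z_2; J_ω[:, 2] = (0,0,0)
entry J[0][2] = -0.8660

-0.866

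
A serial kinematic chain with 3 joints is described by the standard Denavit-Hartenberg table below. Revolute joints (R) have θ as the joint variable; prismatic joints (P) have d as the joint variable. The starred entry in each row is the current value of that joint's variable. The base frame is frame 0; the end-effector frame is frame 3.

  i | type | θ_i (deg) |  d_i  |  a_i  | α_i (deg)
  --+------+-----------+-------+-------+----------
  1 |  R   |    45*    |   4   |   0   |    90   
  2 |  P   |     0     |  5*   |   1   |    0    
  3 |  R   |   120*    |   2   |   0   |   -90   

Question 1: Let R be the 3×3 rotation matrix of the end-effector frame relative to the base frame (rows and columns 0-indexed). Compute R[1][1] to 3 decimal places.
End-effector y-axis (col 1 of R) = (-0.7071,0.7071,-0.0000)
R[1][1] = 0.7071

0.707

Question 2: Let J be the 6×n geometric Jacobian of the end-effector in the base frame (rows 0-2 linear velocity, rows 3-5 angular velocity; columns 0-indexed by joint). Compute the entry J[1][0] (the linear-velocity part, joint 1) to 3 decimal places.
5.657

axis z_0 = ẑ; lever o_n−o_0 = (5.6569,-4.2426,4.0000)
cross product → J_v[:, 0] = (4.2426,5.6569,-0.0000)
J_ω[:, 0] = z_0
entry J[1][0] = 5.6569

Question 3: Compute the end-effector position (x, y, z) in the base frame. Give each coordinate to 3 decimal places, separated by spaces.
after link 1: o_1 = (0.0000, 0.0000, 4.0000)
after link 2: o_2 = (4.2426, -2.8284, 4.0000)
after link 3: o_3 = (5.6569, -4.2426, 4.0000)

5.657 -4.243 4.000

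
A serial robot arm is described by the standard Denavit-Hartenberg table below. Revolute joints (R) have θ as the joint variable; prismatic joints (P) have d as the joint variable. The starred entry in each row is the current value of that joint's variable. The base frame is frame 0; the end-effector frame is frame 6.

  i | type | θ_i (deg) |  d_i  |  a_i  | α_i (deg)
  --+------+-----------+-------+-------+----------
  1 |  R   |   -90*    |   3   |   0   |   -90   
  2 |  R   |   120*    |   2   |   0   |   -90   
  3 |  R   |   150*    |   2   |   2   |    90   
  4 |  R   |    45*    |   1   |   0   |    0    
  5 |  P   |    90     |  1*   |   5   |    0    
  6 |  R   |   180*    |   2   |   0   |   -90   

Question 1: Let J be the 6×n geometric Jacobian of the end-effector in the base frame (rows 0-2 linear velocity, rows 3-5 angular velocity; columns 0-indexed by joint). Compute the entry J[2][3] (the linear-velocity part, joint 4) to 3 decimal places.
-4.419

axis z_3 = (-0.8660,0.2500,-0.4330); lever o_n−o_3 = (-1.6963,5.5928,-2.6159)
cross product → J_v[:, 3] = (1.7678,-1.5309,-4.4194)
J_ω[:, 3] = z_3
entry J[2][3] = -4.4194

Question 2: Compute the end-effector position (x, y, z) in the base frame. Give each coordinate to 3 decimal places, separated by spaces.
-0.696 6.459 2.884

after link 1: o_1 = (0.0000, 0.0000, 3.0000)
after link 2: o_2 = (2.0000, 0.0000, 3.0000)
after link 3: o_3 = (1.0000, 0.8660, 5.5000)
after link 4: o_4 = (0.1340, 1.1160, 5.0670)
after link 5: o_5 = (1.0357, 5.9588, 3.7501)
after link 6: o_6 = (-0.6963, 6.4588, 2.8841)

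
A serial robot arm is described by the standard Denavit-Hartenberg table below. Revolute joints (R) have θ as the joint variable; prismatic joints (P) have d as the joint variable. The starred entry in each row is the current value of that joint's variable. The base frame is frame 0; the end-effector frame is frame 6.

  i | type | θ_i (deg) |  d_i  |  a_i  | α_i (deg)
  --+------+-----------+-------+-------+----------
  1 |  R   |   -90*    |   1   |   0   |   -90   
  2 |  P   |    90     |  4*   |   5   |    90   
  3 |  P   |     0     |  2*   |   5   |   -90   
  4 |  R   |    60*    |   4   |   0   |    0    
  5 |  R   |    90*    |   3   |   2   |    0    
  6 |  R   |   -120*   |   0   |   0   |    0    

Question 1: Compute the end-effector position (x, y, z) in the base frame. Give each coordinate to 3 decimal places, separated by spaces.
after link 1: o_1 = (0.0000, 0.0000, 1.0000)
after link 2: o_2 = (4.0000, -0.0000, -4.0000)
after link 3: o_3 = (4.0000, -2.0000, -9.0000)
after link 4: o_4 = (8.0000, -2.0000, -9.0000)
after link 5: o_5 = (11.0000, -1.0000, -7.2679)
after link 6: o_6 = (11.0000, -1.0000, -7.2679)

11.000 -1.000 -7.268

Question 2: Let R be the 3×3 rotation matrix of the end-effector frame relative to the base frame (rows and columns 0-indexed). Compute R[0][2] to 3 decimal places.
1.000

End-effector z-axis (col 2 of R) = (1.0000,0.0000,0.0000)
R[0][2] = 1.0000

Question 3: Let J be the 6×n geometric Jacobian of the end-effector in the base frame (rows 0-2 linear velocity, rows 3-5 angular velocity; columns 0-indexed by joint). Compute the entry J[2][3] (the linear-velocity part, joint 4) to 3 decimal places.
1.000

axis z_3 = (1.0000,0.0000,0.0000); lever o_n−o_3 = (7.0000,1.0000,1.7321)
cross product → J_v[:, 3] = (0.0000,-1.7321,1.0000)
J_ω[:, 3] = z_3
entry J[2][3] = 1.0000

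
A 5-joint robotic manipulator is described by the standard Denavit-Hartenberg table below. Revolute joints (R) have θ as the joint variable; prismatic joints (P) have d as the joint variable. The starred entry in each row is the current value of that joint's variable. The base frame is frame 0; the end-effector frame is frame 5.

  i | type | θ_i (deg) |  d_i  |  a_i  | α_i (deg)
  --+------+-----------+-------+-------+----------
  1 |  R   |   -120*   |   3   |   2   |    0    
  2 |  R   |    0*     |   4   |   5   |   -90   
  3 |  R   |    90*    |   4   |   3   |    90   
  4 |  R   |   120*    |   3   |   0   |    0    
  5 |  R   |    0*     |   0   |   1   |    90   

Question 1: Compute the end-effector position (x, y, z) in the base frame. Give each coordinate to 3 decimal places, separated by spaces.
after link 1: o_1 = (-1.0000, -1.7321, 3.0000)
after link 2: o_2 = (-3.5000, -6.0622, 7.0000)
after link 3: o_3 = (-0.0359, -8.0622, 4.0000)
after link 4: o_4 = (-1.5359, -10.6603, 4.0000)
after link 5: o_5 = (-0.7859, -11.0933, 4.5000)

-0.786 -11.093 4.500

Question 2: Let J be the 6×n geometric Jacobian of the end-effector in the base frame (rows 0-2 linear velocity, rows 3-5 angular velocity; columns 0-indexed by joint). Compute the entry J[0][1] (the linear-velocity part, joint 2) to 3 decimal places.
9.361

axis z_1 = (0.0000,0.0000,1.0000); lever o_n−o_1 = (0.2141,-9.3612,1.5000)
cross product → J_v[:, 1] = (9.3612,0.2141,-0.0000)
J_ω[:, 1] = z_1
entry J[0][1] = 9.3612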